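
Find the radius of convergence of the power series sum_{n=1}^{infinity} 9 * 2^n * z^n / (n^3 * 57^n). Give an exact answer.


Step 1: General term a_n = 9 * 2^n / (n^3 * 57^n)
Step 2: By the root test, |a_n|^(1/n) = 9^(1/n) * 2 / (n^(3/n) * 57) -> 2/57 as n -> infinity (since 9^(1/n) -> 1 and n^(3/n) -> 1)
Step 3: R = 1/lim|a_n|^(1/n) = 57/2

57/2


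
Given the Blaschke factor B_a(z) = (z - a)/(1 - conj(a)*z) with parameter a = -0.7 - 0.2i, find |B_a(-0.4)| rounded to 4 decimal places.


Step 1: Numerator z0 - a = -0.4 - (-0.7 - 0.2i) = 0.3 + 0.2i
Step 2: Denominator 1 - conj(a)*z0 = 1 - (-0.7 + 0.2i)*(-0.4) = 0.72 + 0.08i
Step 3: |z0 - a|^2 = 0.3^2 + 0.2^2 = 0.13; |1 - conj(a)*z0|^2 = 0.72^2 + 0.08^2 = 0.5248
Step 4: |B_a(-0.4)| = sqrt(0.13 / 0.5248) = sqrt(0.247713)
Step 5: = 0.4977

0.4977


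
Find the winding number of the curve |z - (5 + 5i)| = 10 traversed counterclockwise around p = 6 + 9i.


Step 1: Center c = (5, 5), radius = 10
Step 2: |p - c|^2 = 1^2 + 4^2 = 17
Step 3: r^2 = 100
Step 4: |p-c| < r so winding number = 1

1


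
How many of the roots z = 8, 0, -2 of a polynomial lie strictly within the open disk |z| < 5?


Step 1: Check each root:
  z = 8: |8| = 8 >= 5
  z = 0: |0| = 0 < 5
  z = -2: |-2| = 2 < 5
Step 2: Count = 2

2


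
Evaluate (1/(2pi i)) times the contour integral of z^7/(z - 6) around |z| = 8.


Step 1: f(z) = z^7, a = 6 is inside |z| = 8
Step 2: By Cauchy integral formula: (1/(2pi*i)) * integral = f(a)
Step 3: f(6) = 6^7 = 279936

279936


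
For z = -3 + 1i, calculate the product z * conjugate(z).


Step 1: conj(z) = -3 - 1i
Step 2: z * conj(z) = (-3)^2 + 1^2
Step 3: = 9 + 1 = 10

10


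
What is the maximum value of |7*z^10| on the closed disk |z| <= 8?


Step 1: On |z| = 8, |f(z)| = 7 * |z|^10 = 7 * 8^10
Step 2: By maximum modulus principle, maximum is on boundary.
Step 3: Maximum = 7 * 1073741824 = 7516192768

7516192768


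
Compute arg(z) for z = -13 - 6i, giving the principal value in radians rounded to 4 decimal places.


Step 1: z = -13 - 6i
Step 2: arg(z) = atan2(-6, -13)
Step 3: arg(z) = -2.7092

-2.7092


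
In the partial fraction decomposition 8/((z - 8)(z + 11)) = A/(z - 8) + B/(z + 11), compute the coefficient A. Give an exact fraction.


Step 1: Multiply both sides by (z - 8) and set z = 8
Step 2: A = 8 / (8 + 11)
Step 3: A = 8 / 19
Step 4: A = 8/19

8/19


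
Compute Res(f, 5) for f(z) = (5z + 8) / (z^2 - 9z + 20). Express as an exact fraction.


Step 1: Q(z) = z^2 - 9z + 20 = (z - 5)(z - 4)
Step 2: Q'(z) = 2z - 9
Step 3: Q'(5) = 1, P(5) = 33
Step 4: Res = P(5)/Q'(5) = 33/1 = 33

33


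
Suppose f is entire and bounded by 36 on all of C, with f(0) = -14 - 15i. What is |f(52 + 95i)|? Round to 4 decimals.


Step 1: By Liouville's theorem, a bounded entire function is constant.
Step 2: f(z) = f(0) = -14 - 15i for all z.
Step 3: |f(w)| = |-14 - 15i| = sqrt(196 + 225)
Step 4: = 20.5183

20.5183


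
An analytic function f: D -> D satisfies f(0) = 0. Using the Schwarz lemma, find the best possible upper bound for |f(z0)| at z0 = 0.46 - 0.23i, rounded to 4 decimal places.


Step 1: Schwarz lemma: if f: D -> D is analytic with f(0) = 0, then |f(z)| <= |z| for all z in D, and this is sharp (f(z) = z).
Step 2: |z0|^2 = 0.46^2 + (-0.23)^2 = 0.2645
Step 3: |z0| = sqrt(0.2645) = 0.514296
Step 4: Best bound = |z0| = 0.5143

0.5143


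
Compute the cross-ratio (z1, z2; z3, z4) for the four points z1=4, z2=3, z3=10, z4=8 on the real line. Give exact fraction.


Step 1: (z1-z3)(z2-z4) = (-6) * (-5) = 30
Step 2: (z1-z4)(z2-z3) = (-4) * (-7) = 28
Step 3: Cross-ratio = 30/28 = 15/14

15/14


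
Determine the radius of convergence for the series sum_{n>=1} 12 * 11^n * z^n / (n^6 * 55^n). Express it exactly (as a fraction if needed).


Step 1: General term a_n = 12 * 11^n / (n^6 * 55^n)
Step 2: By the root test, |a_n|^(1/n) = 12^(1/n) * 11 / (n^(6/n) * 55) -> 11/55 as n -> infinity (since 12^(1/n) -> 1 and n^(6/n) -> 1)
Step 3: R = 1/lim|a_n|^(1/n) = 55/11 = 5

5


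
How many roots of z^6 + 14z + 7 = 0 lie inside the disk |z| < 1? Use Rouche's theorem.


Step 1: On |z| = 1 the three terms have sizes |z^6| = 1^6 = 1, |14z| = 14*1 = 14, |7| = 7
Step 2: The dominant term is g(z) = 14z; let h(z) = z^6 + 7 so f = g + h
Step 3: On |z| = 1: |g| = 14 and |h| <= 1 + 7 = 8
Step 4: Since 14 > 8, |h| < |g| on |z| = 1, so by Rouche f has the same number of zeros as g inside |z| < 1
Step 5: g(z) = 14z has 1 zero (at the origin, multiplicity 1) inside |z| < 1. Answer = 1

1


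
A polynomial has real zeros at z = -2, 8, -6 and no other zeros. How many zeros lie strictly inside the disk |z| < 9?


Step 1: Check each root:
  z = -2: |-2| = 2 < 9
  z = 8: |8| = 8 < 9
  z = -6: |-6| = 6 < 9
Step 2: Count = 3

3


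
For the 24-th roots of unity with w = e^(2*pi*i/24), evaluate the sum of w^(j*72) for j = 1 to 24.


Step 1: The sum sum_{j=1}^{n} w^(k*j) equals n if n | k, else 0.
Step 2: Here n = 24, k = 72
Step 3: Does n divide k? 24 | 72 -> True
Step 4: Sum = 24

24


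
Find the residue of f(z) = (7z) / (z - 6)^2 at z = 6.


Step 1: Pole of order 2 at z = 6
Step 2: Res = lim d/dz [(z - 6)^2 * f(z)] as z -> 6
Step 3: (z - 6)^2 * f(z) = 7z
Step 4: d/dz[7z] = 7

7


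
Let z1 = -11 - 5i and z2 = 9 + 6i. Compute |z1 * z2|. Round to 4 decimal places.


Step 1: |z1| = sqrt((-11)^2 + (-5)^2) = sqrt(146)
Step 2: |z2| = sqrt(9^2 + 6^2) = sqrt(117)
Step 3: |z1*z2| = |z1|*|z2| = sqrt(146) * sqrt(117) = sqrt(146 * 117) = sqrt(17082)
Step 4: = 130.6981

130.6981


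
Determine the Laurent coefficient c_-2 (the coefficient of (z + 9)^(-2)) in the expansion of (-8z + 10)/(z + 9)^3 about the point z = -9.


Step 1: Write the numerator in powers of (z + 9): -8z + 10 = -8(z + 9) + (-8*(-9) + 10) = -8(z + 9) + 82
Step 2: Divide by (z + 9)^3: f(z) = 82(z + 9)^(-3) - 8(z + 9)^(-2)
Step 3: This finite sum is the Laurent series of f about z = -9.
Step 4: Coefficient of (z + 9)^(-2) = coefficient of (z + 9) in the re-centred numerator = -8

-8


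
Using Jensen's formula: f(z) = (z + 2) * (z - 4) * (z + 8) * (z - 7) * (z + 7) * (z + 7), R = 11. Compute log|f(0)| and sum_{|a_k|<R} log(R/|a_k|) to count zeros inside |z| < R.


Jensen's formula: (1/2pi)*integral log|f(Re^it)|dt = log|f(0)| + sum_{|a_k|<R} log(R/|a_k|)
Step 1: f(0) = 2 * (-4) * 8 * (-7) * 7 * 7 = 21952
Step 2: log|f(0)| = log|-2| + log|4| + log|-8| + log|7| + log|-7| + log|-7| = 9.9966
Step 3: Zeros inside |z| < 11: -2, 4, -8, 7, -7, -7
Step 4: Jensen sum = log(11/2) + log(11/4) + log(11/8) + log(11/7) + log(11/7) + log(11/7) = 4.3908
Step 5: n(R) = number of terms in the Jensen sum = count of zeros inside |z| < 11 = 6

6


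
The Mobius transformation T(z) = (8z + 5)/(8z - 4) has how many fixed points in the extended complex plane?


Step 1: Fixed points satisfy T(z) = z
Step 2: 8z^2 - 12z - 5 = 0
Step 3: Discriminant = (-12)^2 - 4*8*(-5) = 304
Step 4: Number of fixed points = 2

2


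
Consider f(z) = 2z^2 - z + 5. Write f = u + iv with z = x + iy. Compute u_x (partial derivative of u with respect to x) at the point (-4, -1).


Step 1: f(z) = 2(x+iy)^2 - (x+iy) + 5
Step 2: u = 2(x^2 - y^2) - x + 5
Step 3: u_x = 4x - 1
Step 4: At (-4, -1): u_x = -16 - 1 = -17

-17


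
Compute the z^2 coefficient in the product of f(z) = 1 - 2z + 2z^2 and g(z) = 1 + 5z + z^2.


Step 1: z^2 term in f*g comes from: (1)*(z^2) + (-2z)*(5z) + (2z^2)*(1)
Step 2: = 1 - 10 + 2
Step 3: = -7

-7


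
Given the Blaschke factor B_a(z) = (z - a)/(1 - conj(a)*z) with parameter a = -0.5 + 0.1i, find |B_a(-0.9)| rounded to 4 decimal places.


Step 1: Numerator z0 - a = -0.9 - (-0.5 + 0.1i) = -0.4 - 0.1i
Step 2: Denominator 1 - conj(a)*z0 = 1 - (-0.5 - 0.1i)*(-0.9) = 0.55 - 0.09i
Step 3: |z0 - a|^2 = (-0.4)^2 + (-0.1)^2 = 0.17; |1 - conj(a)*z0|^2 = 0.55^2 + (-0.09)^2 = 0.3106
Step 4: |B_a(-0.9)| = sqrt(0.17 / 0.3106) = sqrt(0.547328)
Step 5: = 0.7398

0.7398


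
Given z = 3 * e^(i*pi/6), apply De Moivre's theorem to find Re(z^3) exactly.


Step 1: By De Moivre's theorem, z^3 = 3^3 * e^(i*3*pi/6) = 27 * (cos(pi/2) + i*sin(pi/2))
Step 2: |z|^3 = 3^3 = 27
Step 3: The angle pi/2 already lies in [0, 2*pi)
Step 4: cos(pi/2) = 0
Step 5: Re(z^3) = 27 * 0 = 0

0


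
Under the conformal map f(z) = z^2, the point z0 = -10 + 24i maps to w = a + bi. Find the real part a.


Step 1: z0 = -10 + 24i
Step 2: z0^2 = (-10)^2 - 24^2 - 480i
Step 3: real part = 100 - 576 = -476

-476


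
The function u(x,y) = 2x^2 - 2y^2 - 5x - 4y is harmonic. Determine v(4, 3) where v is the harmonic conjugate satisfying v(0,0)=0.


Step 1: v_x = -u_y = 4y + 4
Step 2: v_y = u_x = 4x - 5
Step 3: v = 4xy + 4x - 5y + C
Step 4: v(0,0) = 0 => C = 0
Step 5: v(4, 3) = 49

49


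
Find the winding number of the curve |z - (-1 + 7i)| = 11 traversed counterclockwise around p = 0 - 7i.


Step 1: Center c = (-1, 7), radius = 11
Step 2: |p - c|^2 = 1^2 + (-14)^2 = 197
Step 3: r^2 = 121
Step 4: |p-c| > r so winding number = 0

0


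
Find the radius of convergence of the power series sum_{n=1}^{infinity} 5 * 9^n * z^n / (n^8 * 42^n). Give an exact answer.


Step 1: General term a_n = 5 * 9^n / (n^8 * 42^n)
Step 2: By the root test, |a_n|^(1/n) = 5^(1/n) * 9 / (n^(8/n) * 42) -> 9/42 as n -> infinity (since 5^(1/n) -> 1 and n^(8/n) -> 1)
Step 3: R = 1/lim|a_n|^(1/n) = 42/9 = 14/3

14/3


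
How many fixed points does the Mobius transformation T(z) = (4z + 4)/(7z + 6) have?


Step 1: Fixed points satisfy T(z) = z
Step 2: 7z^2 + 2z - 4 = 0
Step 3: Discriminant = 2^2 - 4*7*(-4) = 116
Step 4: Number of fixed points = 2

2


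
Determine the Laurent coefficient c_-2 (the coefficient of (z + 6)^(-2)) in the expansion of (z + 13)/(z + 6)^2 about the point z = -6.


Step 1: Write the numerator in powers of (z + 6): z + 13 = (z + 6) + (1*(-6) + 13) = (z + 6) + 7
Step 2: Divide by (z + 6)^2: f(z) = 7(z + 6)^(-2) + (z + 6)^(-1)
Step 3: This finite sum is the Laurent series of f about z = -6.
Step 4: Coefficient of (z + 6)^(-2) = 1*(-6) + 13 = 7

7


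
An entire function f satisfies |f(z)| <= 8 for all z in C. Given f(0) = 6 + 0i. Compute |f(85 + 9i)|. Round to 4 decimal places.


Step 1: By Liouville's theorem, a bounded entire function is constant.
Step 2: f(z) = f(0) = 6 + 0i for all z.
Step 3: |f(w)| = |6 + 0i| = sqrt(36 + 0)
Step 4: = 6.0

6.0


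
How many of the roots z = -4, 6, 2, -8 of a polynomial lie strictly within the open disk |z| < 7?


Step 1: Check each root:
  z = -4: |-4| = 4 < 7
  z = 6: |6| = 6 < 7
  z = 2: |2| = 2 < 7
  z = -8: |-8| = 8 >= 7
Step 2: Count = 3

3


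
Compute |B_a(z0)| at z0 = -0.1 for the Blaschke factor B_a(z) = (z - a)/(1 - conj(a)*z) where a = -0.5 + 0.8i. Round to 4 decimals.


Step 1: Numerator z0 - a = -0.1 - (-0.5 + 0.8i) = 0.4 - 0.8i
Step 2: Denominator 1 - conj(a)*z0 = 1 - (-0.5 - 0.8i)*(-0.1) = 0.95 - 0.08i
Step 3: |z0 - a|^2 = 0.4^2 + (-0.8)^2 = 0.8; |1 - conj(a)*z0|^2 = 0.95^2 + (-0.08)^2 = 0.9089
Step 4: |B_a(-0.1)| = sqrt(0.8 / 0.9089) = sqrt(0.880185)
Step 5: = 0.9382

0.9382


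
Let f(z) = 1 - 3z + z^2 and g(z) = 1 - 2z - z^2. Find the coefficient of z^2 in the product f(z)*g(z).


Step 1: z^2 term in f*g comes from: (1)*(-z^2) + (-3z)*(-2z) + (z^2)*(1)
Step 2: = -1 + 6 + 1
Step 3: = 6

6


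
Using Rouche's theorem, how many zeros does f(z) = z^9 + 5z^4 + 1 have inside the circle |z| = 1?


Step 1: On |z| = 1 the three terms have sizes |z^9| = 1^9 = 1, |5z^4| = 5*1^4 = 5, |1| = 1
Step 2: The dominant term is g(z) = 5z^4; let h(z) = z^9 + 1 so f = g + h
Step 3: On |z| = 1: |g| = 5 and |h| <= 1 + 1 = 2
Step 4: Since 5 > 2, |h| < |g| on |z| = 1, so by Rouche f has the same number of zeros as g inside |z| < 1
Step 5: g(z) = 5z^4 has 4 zeros (at the origin, multiplicity 4) inside |z| < 1. Answer = 4

4


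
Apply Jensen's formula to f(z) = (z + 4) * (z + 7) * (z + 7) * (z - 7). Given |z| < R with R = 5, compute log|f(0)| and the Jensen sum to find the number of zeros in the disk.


Jensen's formula: (1/2pi)*integral log|f(Re^it)|dt = log|f(0)| + sum_{|a_k|<R} log(R/|a_k|)
Step 1: f(0) = 4 * 7 * 7 * (-7) = -1372
Step 2: log|f(0)| = log|-4| + log|-7| + log|-7| + log|7| = 7.224
Step 3: Zeros inside |z| < 5: -4
Step 4: Jensen sum = log(5/4) = 0.2231
Step 5: n(R) = number of terms in the Jensen sum = count of zeros inside |z| < 5 = 1

1


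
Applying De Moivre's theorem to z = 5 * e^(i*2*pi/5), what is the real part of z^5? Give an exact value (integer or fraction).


Step 1: By De Moivre's theorem, z^5 = 5^5 * e^(i*5*2*pi/5) = 3125 * (cos(2*pi) + i*sin(2*pi))
Step 2: |z|^5 = 5^5 = 3125
Step 3: Reduce the angle mod 2*pi: 2*pi - 2*pi = 0
Step 4: cos(0) = 1
Step 5: Re(z^5) = 3125 * 1 = 3125

3125


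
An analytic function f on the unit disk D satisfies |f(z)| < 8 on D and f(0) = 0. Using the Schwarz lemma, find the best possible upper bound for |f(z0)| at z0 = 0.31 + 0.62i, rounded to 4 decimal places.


Step 1: g = f/8 maps D -> D with g(0) = 0, so by the Schwarz lemma |g(z)| <= |z|, i.e. |f(z)| <= 8|z|; this is sharp (f(z) = 8z).
Step 2: |z0|^2 = 0.31^2 + 0.62^2 = 0.4805
Step 3: |z0| = sqrt(0.4805) = 0.693181
Step 4: Best bound = 8 * |z0| = 8 * 0.693181 = 5.5454

5.5454


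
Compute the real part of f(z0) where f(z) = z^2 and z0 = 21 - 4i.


Step 1: z0 = 21 - 4i
Step 2: z0^2 = 21^2 - (-4)^2 - 168i
Step 3: real part = 441 - 16 = 425

425


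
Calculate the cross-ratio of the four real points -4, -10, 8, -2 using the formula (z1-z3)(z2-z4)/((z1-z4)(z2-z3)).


Step 1: (z1-z3)(z2-z4) = (-12) * (-8) = 96
Step 2: (z1-z4)(z2-z3) = (-2) * (-18) = 36
Step 3: Cross-ratio = 96/36 = 8/3

8/3


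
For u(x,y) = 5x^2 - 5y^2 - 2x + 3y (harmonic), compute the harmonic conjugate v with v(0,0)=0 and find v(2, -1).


Step 1: v_x = -u_y = 10y - 3
Step 2: v_y = u_x = 10x - 2
Step 3: v = 10xy - 3x - 2y + C
Step 4: v(0,0) = 0 => C = 0
Step 5: v(2, -1) = -24

-24


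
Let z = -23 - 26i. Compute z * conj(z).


Step 1: conj(z) = -23 + 26i
Step 2: z * conj(z) = (-23)^2 + (-26)^2
Step 3: = 529 + 676 = 1205

1205


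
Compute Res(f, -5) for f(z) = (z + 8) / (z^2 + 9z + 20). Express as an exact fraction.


Step 1: Q(z) = z^2 + 9z + 20 = (z + 5)(z + 4)
Step 2: Q'(z) = 2z + 9
Step 3: Q'(-5) = -1, P(-5) = 3
Step 4: Res = P(-5)/Q'(-5) = 3/(-1) = -3

-3


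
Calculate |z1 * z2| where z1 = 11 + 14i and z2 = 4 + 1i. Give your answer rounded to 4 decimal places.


Step 1: |z1| = sqrt(11^2 + 14^2) = sqrt(317)
Step 2: |z2| = sqrt(4^2 + 1^2) = sqrt(17)
Step 3: |z1*z2| = |z1|*|z2| = sqrt(317) * sqrt(17) = sqrt(317 * 17) = sqrt(5389)
Step 4: = 73.4098

73.4098


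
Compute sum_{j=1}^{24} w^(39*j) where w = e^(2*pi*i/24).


Step 1: The sum sum_{j=1}^{n} w^(k*j) equals n if n | k, else 0.
Step 2: Here n = 24, k = 39
Step 3: Does n divide k? 24 | 39 -> False
Step 4: Sum = 0

0


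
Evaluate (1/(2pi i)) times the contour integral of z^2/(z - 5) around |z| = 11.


Step 1: f(z) = z^2, a = 5 is inside |z| = 11
Step 2: By Cauchy integral formula: (1/(2pi*i)) * integral = f(a)
Step 3: f(5) = 5^2 = 25

25


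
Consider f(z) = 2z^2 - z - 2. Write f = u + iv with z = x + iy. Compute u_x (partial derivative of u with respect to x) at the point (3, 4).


Step 1: f(z) = 2(x+iy)^2 - (x+iy) - 2
Step 2: u = 2(x^2 - y^2) - x - 2
Step 3: u_x = 4x - 1
Step 4: At (3, 4): u_x = 12 - 1 = 11

11


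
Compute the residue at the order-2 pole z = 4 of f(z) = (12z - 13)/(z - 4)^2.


Step 1: Pole of order 2 at z = 4
Step 2: Res = lim d/dz [(z - 4)^2 * f(z)] as z -> 4
Step 3: (z - 4)^2 * f(z) = 12z - 13
Step 4: d/dz[12z - 13] = 12

12


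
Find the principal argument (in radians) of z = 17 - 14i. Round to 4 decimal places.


Step 1: z = 17 - 14i
Step 2: arg(z) = atan2(-14, 17)
Step 3: arg(z) = -0.6889

-0.6889


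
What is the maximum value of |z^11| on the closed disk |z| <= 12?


Step 1: On |z| = 12, |f(z)| = |z|^11 = 12^11
Step 2: By maximum modulus principle, maximum is on boundary.
Step 3: Maximum = 743008370688 = 743008370688

743008370688


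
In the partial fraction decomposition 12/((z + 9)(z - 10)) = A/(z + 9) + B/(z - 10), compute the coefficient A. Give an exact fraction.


Step 1: Multiply both sides by (z + 9) and set z = -9
Step 2: A = 12 / (-9 - 10)
Step 3: A = 12 / (-19)
Step 4: A = -12/19

-12/19


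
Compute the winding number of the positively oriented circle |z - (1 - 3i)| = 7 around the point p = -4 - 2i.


Step 1: Center c = (1, -3), radius = 7
Step 2: |p - c|^2 = (-5)^2 + 1^2 = 26
Step 3: r^2 = 49
Step 4: |p-c| < r so winding number = 1

1


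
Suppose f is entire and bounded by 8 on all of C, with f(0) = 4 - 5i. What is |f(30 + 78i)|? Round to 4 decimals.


Step 1: By Liouville's theorem, a bounded entire function is constant.
Step 2: f(z) = f(0) = 4 - 5i for all z.
Step 3: |f(w)| = |4 - 5i| = sqrt(16 + 25)
Step 4: = 6.4031

6.4031


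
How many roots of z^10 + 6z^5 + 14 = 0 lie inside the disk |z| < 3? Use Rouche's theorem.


Step 1: On |z| = 3 the three terms have sizes |z^10| = 3^10 = 59049, |6z^5| = 6*3^5 = 1458, |14| = 14
Step 2: The dominant term is g(z) = z^10; let h(z) = 6z^5 + 14 so f = g + h
Step 3: On |z| = 3: |g| = 59049 and |h| <= 1458 + 14 = 1472
Step 4: Since 59049 > 1472, |h| < |g| on |z| = 3, so by Rouche f has the same number of zeros as g inside |z| < 3
Step 5: g(z) = z^10 has 10 zeros (all at the origin) inside |z| < 3. Answer = 10

10


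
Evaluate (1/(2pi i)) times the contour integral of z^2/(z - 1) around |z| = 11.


Step 1: f(z) = z^2, a = 1 is inside |z| = 11
Step 2: By Cauchy integral formula: (1/(2pi*i)) * integral = f(a)
Step 3: f(1) = 1^2 = 1

1


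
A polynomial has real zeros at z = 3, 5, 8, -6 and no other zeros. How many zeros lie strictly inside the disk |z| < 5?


Step 1: Check each root:
  z = 3: |3| = 3 < 5
  z = 5: |5| = 5 >= 5
  z = 8: |8| = 8 >= 5
  z = -6: |-6| = 6 >= 5
Step 2: Count = 1

1


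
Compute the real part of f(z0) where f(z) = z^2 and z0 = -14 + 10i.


Step 1: z0 = -14 + 10i
Step 2: z0^2 = (-14)^2 - 10^2 - 280i
Step 3: real part = 196 - 100 = 96

96


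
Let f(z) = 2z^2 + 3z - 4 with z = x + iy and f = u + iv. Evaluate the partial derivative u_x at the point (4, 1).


Step 1: f(z) = 2(x+iy)^2 + 3(x+iy) - 4
Step 2: u = 2(x^2 - y^2) + 3x - 4
Step 3: u_x = 4x + 3
Step 4: At (4, 1): u_x = 16 + 3 = 19

19


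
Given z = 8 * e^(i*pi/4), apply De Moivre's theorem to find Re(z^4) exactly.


Step 1: By De Moivre's theorem, z^4 = 8^4 * e^(i*4*pi/4) = 4096 * (cos(pi) + i*sin(pi))
Step 2: |z|^4 = 8^4 = 4096
Step 3: The angle pi already lies in [0, 2*pi)
Step 4: cos(pi) = -1
Step 5: Re(z^4) = 4096 * (-1) = -4096

-4096


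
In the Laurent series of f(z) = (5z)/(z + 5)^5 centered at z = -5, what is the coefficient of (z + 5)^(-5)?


Step 1: Write the numerator in powers of (z + 5): 5z = 5(z + 5) + (5*(-5) + 0) = 5(z + 5) - 25
Step 2: Divide by (z + 5)^5: f(z) = -25(z + 5)^(-5) + 5(z + 5)^(-4)
Step 3: This finite sum is the Laurent series of f about z = -5.
Step 4: Coefficient of (z + 5)^(-5) = 5*(-5) + 0 = -25

-25


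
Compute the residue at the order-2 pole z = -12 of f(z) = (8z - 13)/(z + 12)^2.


Step 1: Pole of order 2 at z = -12
Step 2: Res = lim d/dz [(z + 12)^2 * f(z)] as z -> -12
Step 3: (z + 12)^2 * f(z) = 8z - 13
Step 4: d/dz[8z - 13] = 8

8


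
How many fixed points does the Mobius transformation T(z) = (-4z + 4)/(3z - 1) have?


Step 1: Fixed points satisfy T(z) = z
Step 2: 3z^2 + 3z - 4 = 0
Step 3: Discriminant = 3^2 - 4*3*(-4) = 57
Step 4: Number of fixed points = 2

2


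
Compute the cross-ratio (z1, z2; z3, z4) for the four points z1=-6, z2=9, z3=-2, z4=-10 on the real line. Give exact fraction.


Step 1: (z1-z3)(z2-z4) = (-4) * 19 = -76
Step 2: (z1-z4)(z2-z3) = 4 * 11 = 44
Step 3: Cross-ratio = -76/44 = -19/11

-19/11


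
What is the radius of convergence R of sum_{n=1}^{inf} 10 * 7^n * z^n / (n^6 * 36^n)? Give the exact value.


Step 1: General term a_n = 10 * 7^n / (n^6 * 36^n)
Step 2: By the root test, |a_n|^(1/n) = 10^(1/n) * 7 / (n^(6/n) * 36) -> 7/36 as n -> infinity (since 10^(1/n) -> 1 and n^(6/n) -> 1)
Step 3: R = 1/lim|a_n|^(1/n) = 36/7

36/7


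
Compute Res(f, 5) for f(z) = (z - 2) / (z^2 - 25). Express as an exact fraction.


Step 1: Q(z) = z^2 - 25 = (z - 5)(z + 5)
Step 2: Q'(z) = 2z
Step 3: Q'(5) = 10, P(5) = 3
Step 4: Res = P(5)/Q'(5) = 3/10 = 3/10

3/10


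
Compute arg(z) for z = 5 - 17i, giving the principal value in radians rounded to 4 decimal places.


Step 1: z = 5 - 17i
Step 2: arg(z) = atan2(-17, 5)
Step 3: arg(z) = -1.2847

-1.2847


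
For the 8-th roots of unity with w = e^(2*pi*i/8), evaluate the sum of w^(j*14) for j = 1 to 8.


Step 1: The sum sum_{j=1}^{n} w^(k*j) equals n if n | k, else 0.
Step 2: Here n = 8, k = 14
Step 3: Does n divide k? 8 | 14 -> False
Step 4: Sum = 0

0


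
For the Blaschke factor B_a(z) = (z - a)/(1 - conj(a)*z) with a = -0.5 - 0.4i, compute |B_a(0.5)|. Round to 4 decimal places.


Step 1: Numerator z0 - a = 0.5 - (-0.5 - 0.4i) = 1 + 0.4i
Step 2: Denominator 1 - conj(a)*z0 = 1 - (-0.5 + 0.4i)*0.5 = 1.25 - 0.2i
Step 3: |z0 - a|^2 = 1^2 + 0.4^2 = 1.16; |1 - conj(a)*z0|^2 = 1.25^2 + (-0.2)^2 = 1.6025
Step 4: |B_a(0.5)| = sqrt(1.16 / 1.6025) = sqrt(0.723869)
Step 5: = 0.8508

0.8508


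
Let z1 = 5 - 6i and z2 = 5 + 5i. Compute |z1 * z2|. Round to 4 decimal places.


Step 1: |z1| = sqrt(5^2 + (-6)^2) = sqrt(61)
Step 2: |z2| = sqrt(5^2 + 5^2) = sqrt(50)
Step 3: |z1*z2| = |z1|*|z2| = sqrt(61) * sqrt(50) = sqrt(61 * 50) = sqrt(3050)
Step 4: = 55.2268

55.2268


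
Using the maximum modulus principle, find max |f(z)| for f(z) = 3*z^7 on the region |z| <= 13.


Step 1: On |z| = 13, |f(z)| = 3 * |z|^7 = 3 * 13^7
Step 2: By maximum modulus principle, maximum is on boundary.
Step 3: Maximum = 3 * 62748517 = 188245551

188245551


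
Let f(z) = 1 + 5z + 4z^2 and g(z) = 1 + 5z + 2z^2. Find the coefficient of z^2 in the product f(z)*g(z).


Step 1: z^2 term in f*g comes from: (1)*(2z^2) + (5z)*(5z) + (4z^2)*(1)
Step 2: = 2 + 25 + 4
Step 3: = 31

31


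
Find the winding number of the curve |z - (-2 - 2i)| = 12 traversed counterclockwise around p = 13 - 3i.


Step 1: Center c = (-2, -2), radius = 12
Step 2: |p - c|^2 = 15^2 + (-1)^2 = 226
Step 3: r^2 = 144
Step 4: |p-c| > r so winding number = 0

0


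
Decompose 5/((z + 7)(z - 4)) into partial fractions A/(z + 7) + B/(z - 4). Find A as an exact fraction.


Step 1: Multiply both sides by (z + 7) and set z = -7
Step 2: A = 5 / (-7 - 4)
Step 3: A = 5 / (-11)
Step 4: A = -5/11

-5/11


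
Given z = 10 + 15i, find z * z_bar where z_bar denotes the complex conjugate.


Step 1: conj(z) = 10 - 15i
Step 2: z * conj(z) = 10^2 + 15^2
Step 3: = 100 + 225 = 325

325


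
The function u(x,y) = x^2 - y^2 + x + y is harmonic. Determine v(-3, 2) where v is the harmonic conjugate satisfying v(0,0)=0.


Step 1: v_x = -u_y = 2y - 1
Step 2: v_y = u_x = 2x + 1
Step 3: v = 2xy - x + y + C
Step 4: v(0,0) = 0 => C = 0
Step 5: v(-3, 2) = -7

-7


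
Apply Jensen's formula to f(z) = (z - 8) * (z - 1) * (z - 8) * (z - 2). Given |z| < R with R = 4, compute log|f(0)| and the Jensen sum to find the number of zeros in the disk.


Jensen's formula: (1/2pi)*integral log|f(Re^it)|dt = log|f(0)| + sum_{|a_k|<R} log(R/|a_k|)
Step 1: f(0) = (-8) * (-1) * (-8) * (-2) = 128
Step 2: log|f(0)| = log|8| + log|1| + log|8| + log|2| = 4.852
Step 3: Zeros inside |z| < 4: 1, 2
Step 4: Jensen sum = log(4/1) + log(4/2) = 2.0794
Step 5: n(R) = number of terms in the Jensen sum = count of zeros inside |z| < 4 = 2

2


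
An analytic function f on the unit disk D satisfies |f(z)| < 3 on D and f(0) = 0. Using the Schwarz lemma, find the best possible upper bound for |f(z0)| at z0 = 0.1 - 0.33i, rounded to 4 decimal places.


Step 1: g = f/3 maps D -> D with g(0) = 0, so by the Schwarz lemma |g(z)| <= |z|, i.e. |f(z)| <= 3|z|; this is sharp (f(z) = 3z).
Step 2: |z0|^2 = 0.1^2 + (-0.33)^2 = 0.1189
Step 3: |z0| = sqrt(0.1189) = 0.344819
Step 4: Best bound = 3 * |z0| = 3 * 0.344819 = 1.0345

1.0345


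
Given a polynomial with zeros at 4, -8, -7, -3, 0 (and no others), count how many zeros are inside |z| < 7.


Step 1: Check each root:
  z = 4: |4| = 4 < 7
  z = -8: |-8| = 8 >= 7
  z = -7: |-7| = 7 >= 7
  z = -3: |-3| = 3 < 7
  z = 0: |0| = 0 < 7
Step 2: Count = 3

3


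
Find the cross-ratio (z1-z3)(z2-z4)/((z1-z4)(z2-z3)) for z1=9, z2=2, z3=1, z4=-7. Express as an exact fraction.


Step 1: (z1-z3)(z2-z4) = 8 * 9 = 72
Step 2: (z1-z4)(z2-z3) = 16 * 1 = 16
Step 3: Cross-ratio = 72/16 = 9/2

9/2


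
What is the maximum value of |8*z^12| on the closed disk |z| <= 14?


Step 1: On |z| = 14, |f(z)| = 8 * |z|^12 = 8 * 14^12
Step 2: By maximum modulus principle, maximum is on boundary.
Step 3: Maximum = 8 * 56693912375296 = 453551299002368

453551299002368


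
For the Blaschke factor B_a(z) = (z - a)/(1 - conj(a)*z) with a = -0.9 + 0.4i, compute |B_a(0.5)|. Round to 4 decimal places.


Step 1: Numerator z0 - a = 0.5 - (-0.9 + 0.4i) = 1.4 - 0.4i
Step 2: Denominator 1 - conj(a)*z0 = 1 - (-0.9 - 0.4i)*0.5 = 1.45 + 0.2i
Step 3: |z0 - a|^2 = 1.4^2 + (-0.4)^2 = 2.12; |1 - conj(a)*z0|^2 = 1.45^2 + 0.2^2 = 2.1425
Step 4: |B_a(0.5)| = sqrt(2.12 / 2.1425) = sqrt(0.989498)
Step 5: = 0.9947

0.9947


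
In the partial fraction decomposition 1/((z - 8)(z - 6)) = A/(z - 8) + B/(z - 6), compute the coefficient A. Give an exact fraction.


Step 1: Multiply both sides by (z - 8) and set z = 8
Step 2: A = 1 / (8 - 6)
Step 3: A = 1 / 2
Step 4: A = 1/2

1/2


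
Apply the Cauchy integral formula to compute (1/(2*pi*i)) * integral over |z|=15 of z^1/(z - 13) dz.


Step 1: f(z) = z^1, a = 13 is inside |z| = 15
Step 2: By Cauchy integral formula: (1/(2pi*i)) * integral = f(a)
Step 3: f(13) = 13^1 = 13

13


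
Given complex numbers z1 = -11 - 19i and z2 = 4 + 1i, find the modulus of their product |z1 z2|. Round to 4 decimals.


Step 1: |z1| = sqrt((-11)^2 + (-19)^2) = sqrt(482)
Step 2: |z2| = sqrt(4^2 + 1^2) = sqrt(17)
Step 3: |z1*z2| = |z1|*|z2| = sqrt(482) * sqrt(17) = sqrt(482 * 17) = sqrt(8194)
Step 4: = 90.5207

90.5207


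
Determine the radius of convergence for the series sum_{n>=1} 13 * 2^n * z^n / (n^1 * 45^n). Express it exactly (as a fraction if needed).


Step 1: General term a_n = 13 * 2^n / (n^1 * 45^n)
Step 2: By the root test, |a_n|^(1/n) = 13^(1/n) * 2 / (n^(1/n) * 45) -> 2/45 as n -> infinity (since 13^(1/n) -> 1 and n^(1/n) -> 1)
Step 3: R = 1/lim|a_n|^(1/n) = 45/2

45/2


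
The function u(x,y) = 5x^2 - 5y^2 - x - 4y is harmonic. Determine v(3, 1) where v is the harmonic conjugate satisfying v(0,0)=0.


Step 1: v_x = -u_y = 10y + 4
Step 2: v_y = u_x = 10x - 1
Step 3: v = 10xy + 4x - y + C
Step 4: v(0,0) = 0 => C = 0
Step 5: v(3, 1) = 41

41


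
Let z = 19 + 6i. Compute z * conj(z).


Step 1: conj(z) = 19 - 6i
Step 2: z * conj(z) = 19^2 + 6^2
Step 3: = 361 + 36 = 397

397


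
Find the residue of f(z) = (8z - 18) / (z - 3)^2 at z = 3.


Step 1: Pole of order 2 at z = 3
Step 2: Res = lim d/dz [(z - 3)^2 * f(z)] as z -> 3
Step 3: (z - 3)^2 * f(z) = 8z - 18
Step 4: d/dz[8z - 18] = 8

8


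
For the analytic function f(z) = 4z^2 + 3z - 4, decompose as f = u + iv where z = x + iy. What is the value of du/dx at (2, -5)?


Step 1: f(z) = 4(x+iy)^2 + 3(x+iy) - 4
Step 2: u = 4(x^2 - y^2) + 3x - 4
Step 3: u_x = 8x + 3
Step 4: At (2, -5): u_x = 16 + 3 = 19

19


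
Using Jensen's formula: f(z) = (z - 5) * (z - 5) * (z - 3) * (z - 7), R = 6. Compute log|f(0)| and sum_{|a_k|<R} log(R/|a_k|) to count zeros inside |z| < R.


Jensen's formula: (1/2pi)*integral log|f(Re^it)|dt = log|f(0)| + sum_{|a_k|<R} log(R/|a_k|)
Step 1: f(0) = (-5) * (-5) * (-3) * (-7) = 525
Step 2: log|f(0)| = log|5| + log|5| + log|3| + log|7| = 6.2634
Step 3: Zeros inside |z| < 6: 5, 5, 3
Step 4: Jensen sum = log(6/5) + log(6/5) + log(6/3) = 1.0578
Step 5: n(R) = number of terms in the Jensen sum = count of zeros inside |z| < 6 = 3

3


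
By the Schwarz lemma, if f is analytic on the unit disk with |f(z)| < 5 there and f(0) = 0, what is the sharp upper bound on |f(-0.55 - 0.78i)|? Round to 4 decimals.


Step 1: g = f/5 maps D -> D with g(0) = 0, so by the Schwarz lemma |g(z)| <= |z|, i.e. |f(z)| <= 5|z|; this is sharp (f(z) = 5z).
Step 2: |z0|^2 = (-0.55)^2 + (-0.78)^2 = 0.9109
Step 3: |z0| = sqrt(0.9109) = 0.954411
Step 4: Best bound = 5 * |z0| = 5 * 0.954411 = 4.7721

4.7721


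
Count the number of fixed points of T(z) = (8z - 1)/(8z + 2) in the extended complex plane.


Step 1: Fixed points satisfy T(z) = z
Step 2: 8z^2 - 6z + 1 = 0
Step 3: Discriminant = (-6)^2 - 4*8*1 = 4
Step 4: Number of fixed points = 2

2


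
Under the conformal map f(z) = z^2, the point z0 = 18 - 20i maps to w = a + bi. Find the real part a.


Step 1: z0 = 18 - 20i
Step 2: z0^2 = 18^2 - (-20)^2 - 720i
Step 3: real part = 324 - 400 = -76

-76


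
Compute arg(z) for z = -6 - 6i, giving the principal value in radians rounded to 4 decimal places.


Step 1: z = -6 - 6i
Step 2: arg(z) = atan2(-6, -6)
Step 3: arg(z) = -2.3562

-2.3562


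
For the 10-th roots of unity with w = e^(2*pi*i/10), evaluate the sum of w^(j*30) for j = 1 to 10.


Step 1: The sum sum_{j=1}^{n} w^(k*j) equals n if n | k, else 0.
Step 2: Here n = 10, k = 30
Step 3: Does n divide k? 10 | 30 -> True
Step 4: Sum = 10

10


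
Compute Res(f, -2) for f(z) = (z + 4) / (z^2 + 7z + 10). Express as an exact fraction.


Step 1: Q(z) = z^2 + 7z + 10 = (z + 2)(z + 5)
Step 2: Q'(z) = 2z + 7
Step 3: Q'(-2) = 3, P(-2) = 2
Step 4: Res = P(-2)/Q'(-2) = 2/3 = 2/3

2/3


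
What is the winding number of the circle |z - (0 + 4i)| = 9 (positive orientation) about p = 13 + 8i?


Step 1: Center c = (0, 4), radius = 9
Step 2: |p - c|^2 = 13^2 + 4^2 = 185
Step 3: r^2 = 81
Step 4: |p-c| > r so winding number = 0

0


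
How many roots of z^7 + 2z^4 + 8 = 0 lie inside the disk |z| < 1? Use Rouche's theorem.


Step 1: On |z| = 1 the three terms have sizes |z^7| = 1^7 = 1, |2z^4| = 2*1^4 = 2, |8| = 8
Step 2: The dominant term is g(z) = 8; let h(z) = z^7 + 2z^4 so f = g + h
Step 3: On |z| = 1: |g| = 8 and |h| <= 1 + 2 = 3
Step 4: Since 8 > 3, |h| < |g| on |z| = 1, so by Rouche f has the same number of zeros as g inside |z| < 1
Step 5: g(z) = 8 is a nonzero constant with no zeros inside |z| < 1. Answer = 0

0


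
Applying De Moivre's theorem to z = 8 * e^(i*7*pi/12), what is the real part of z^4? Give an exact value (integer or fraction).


Step 1: By De Moivre's theorem, z^4 = 8^4 * e^(i*4*7*pi/12) = 4096 * (cos(7*pi/3) + i*sin(7*pi/3))
Step 2: |z|^4 = 8^4 = 4096
Step 3: Reduce the angle mod 2*pi: 7*pi/3 - 2*pi = pi/3
Step 4: cos(pi/3) = 1/2
Step 5: Re(z^4) = 4096 * 1/2 = 2048

2048


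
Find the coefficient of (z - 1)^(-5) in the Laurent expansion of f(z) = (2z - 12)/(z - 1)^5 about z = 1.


Step 1: Write the numerator in powers of (z - 1): 2z - 12 = 2(z - 1) + (2*1 - 12) = 2(z - 1) - 10
Step 2: Divide by (z - 1)^5: f(z) = -10(z - 1)^(-5) + 2(z - 1)^(-4)
Step 3: This finite sum is the Laurent series of f about z = 1.
Step 4: Coefficient of (z - 1)^(-5) = 2*1 - 12 = -10

-10


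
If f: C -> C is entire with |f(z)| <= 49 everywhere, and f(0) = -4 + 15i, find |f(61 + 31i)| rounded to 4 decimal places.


Step 1: By Liouville's theorem, a bounded entire function is constant.
Step 2: f(z) = f(0) = -4 + 15i for all z.
Step 3: |f(w)| = |-4 + 15i| = sqrt(16 + 225)
Step 4: = 15.5242

15.5242


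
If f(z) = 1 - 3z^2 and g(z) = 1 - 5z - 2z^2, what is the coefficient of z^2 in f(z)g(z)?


Step 1: z^2 term in f*g comes from: (1)*(-2z^2) + (0)*(-5z) + (-3z^2)*(1)
Step 2: = -2 + 0 - 3
Step 3: = -5

-5


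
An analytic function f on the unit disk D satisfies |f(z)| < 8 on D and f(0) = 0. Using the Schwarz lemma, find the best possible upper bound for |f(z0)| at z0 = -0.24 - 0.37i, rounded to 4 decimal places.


Step 1: g = f/8 maps D -> D with g(0) = 0, so by the Schwarz lemma |g(z)| <= |z|, i.e. |f(z)| <= 8|z|; this is sharp (f(z) = 8z).
Step 2: |z0|^2 = (-0.24)^2 + (-0.37)^2 = 0.1945
Step 3: |z0| = sqrt(0.1945) = 0.441022
Step 4: Best bound = 8 * |z0| = 8 * 0.441022 = 3.5282

3.5282


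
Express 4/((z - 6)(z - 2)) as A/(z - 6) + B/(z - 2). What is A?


Step 1: Multiply both sides by (z - 6) and set z = 6
Step 2: A = 4 / (6 - 2)
Step 3: A = 4 / 4
Step 4: A = 1

1


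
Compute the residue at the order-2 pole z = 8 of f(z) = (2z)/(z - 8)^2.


Step 1: Pole of order 2 at z = 8
Step 2: Res = lim d/dz [(z - 8)^2 * f(z)] as z -> 8
Step 3: (z - 8)^2 * f(z) = 2z
Step 4: d/dz[2z] = 2

2


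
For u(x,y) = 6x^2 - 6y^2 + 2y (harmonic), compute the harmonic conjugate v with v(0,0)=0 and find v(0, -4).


Step 1: v_x = -u_y = 12y - 2
Step 2: v_y = u_x = 12x + 0
Step 3: v = 12xy - 2x + C
Step 4: v(0,0) = 0 => C = 0
Step 5: v(0, -4) = 0

0


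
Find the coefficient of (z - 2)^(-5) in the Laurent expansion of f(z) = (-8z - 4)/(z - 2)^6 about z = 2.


Step 1: Write the numerator in powers of (z - 2): -8z - 4 = -8(z - 2) + (-8*2 - 4) = -8(z - 2) - 20
Step 2: Divide by (z - 2)^6: f(z) = -20(z - 2)^(-6) - 8(z - 2)^(-5)
Step 3: This finite sum is the Laurent series of f about z = 2.
Step 4: Coefficient of (z - 2)^(-5) = coefficient of (z - 2) in the re-centred numerator = -8

-8


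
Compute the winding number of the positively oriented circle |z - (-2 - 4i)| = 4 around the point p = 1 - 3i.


Step 1: Center c = (-2, -4), radius = 4
Step 2: |p - c|^2 = 3^2 + 1^2 = 10
Step 3: r^2 = 16
Step 4: |p-c| < r so winding number = 1

1


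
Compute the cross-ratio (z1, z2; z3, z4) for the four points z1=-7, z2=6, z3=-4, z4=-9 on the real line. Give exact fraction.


Step 1: (z1-z3)(z2-z4) = (-3) * 15 = -45
Step 2: (z1-z4)(z2-z3) = 2 * 10 = 20
Step 3: Cross-ratio = -45/20 = -9/4

-9/4


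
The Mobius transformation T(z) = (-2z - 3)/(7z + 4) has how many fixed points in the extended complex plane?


Step 1: Fixed points satisfy T(z) = z
Step 2: 7z^2 + 6z + 3 = 0
Step 3: Discriminant = 6^2 - 4*7*3 = -48
Step 4: Number of fixed points = 2

2


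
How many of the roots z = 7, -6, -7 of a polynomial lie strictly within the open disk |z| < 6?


Step 1: Check each root:
  z = 7: |7| = 7 >= 6
  z = -6: |-6| = 6 >= 6
  z = -7: |-7| = 7 >= 6
Step 2: Count = 0

0


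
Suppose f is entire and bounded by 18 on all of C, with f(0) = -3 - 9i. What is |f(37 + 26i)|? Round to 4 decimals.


Step 1: By Liouville's theorem, a bounded entire function is constant.
Step 2: f(z) = f(0) = -3 - 9i for all z.
Step 3: |f(w)| = |-3 - 9i| = sqrt(9 + 81)
Step 4: = 9.4868

9.4868


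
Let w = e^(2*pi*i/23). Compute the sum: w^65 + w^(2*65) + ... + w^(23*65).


Step 1: The sum sum_{j=1}^{n} w^(k*j) equals n if n | k, else 0.
Step 2: Here n = 23, k = 65
Step 3: Does n divide k? 23 | 65 -> False
Step 4: Sum = 0

0


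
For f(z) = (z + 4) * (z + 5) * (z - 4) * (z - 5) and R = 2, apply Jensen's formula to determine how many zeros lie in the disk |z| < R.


Jensen's formula: (1/2pi)*integral log|f(Re^it)|dt = log|f(0)| + sum_{|a_k|<R} log(R/|a_k|)
Step 1: f(0) = 4 * 5 * (-4) * (-5) = 400
Step 2: log|f(0)| = log|-4| + log|-5| + log|4| + log|5| = 5.9915
Step 3: Zeros inside |z| < 2: none
Step 4: Jensen sum = (empty sum) = 0
Step 5: n(R) = number of terms in the Jensen sum = count of zeros inside |z| < 2 = 0

0


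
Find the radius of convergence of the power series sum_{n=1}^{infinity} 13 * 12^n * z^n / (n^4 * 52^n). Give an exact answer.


Step 1: General term a_n = 13 * 12^n / (n^4 * 52^n)
Step 2: By the root test, |a_n|^(1/n) = 13^(1/n) * 12 / (n^(4/n) * 52) -> 12/52 as n -> infinity (since 13^(1/n) -> 1 and n^(4/n) -> 1)
Step 3: R = 1/lim|a_n|^(1/n) = 52/12 = 13/3

13/3


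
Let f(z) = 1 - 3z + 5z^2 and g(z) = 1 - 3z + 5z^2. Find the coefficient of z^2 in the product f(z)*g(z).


Step 1: z^2 term in f*g comes from: (1)*(5z^2) + (-3z)*(-3z) + (5z^2)*(1)
Step 2: = 5 + 9 + 5
Step 3: = 19

19


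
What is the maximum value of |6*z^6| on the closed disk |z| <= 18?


Step 1: On |z| = 18, |f(z)| = 6 * |z|^6 = 6 * 18^6
Step 2: By maximum modulus principle, maximum is on boundary.
Step 3: Maximum = 6 * 34012224 = 204073344

204073344


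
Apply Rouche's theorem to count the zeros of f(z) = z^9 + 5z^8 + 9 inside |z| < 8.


Step 1: On |z| = 8 the three terms have sizes |z^9| = 8^9 = 134217728, |5z^8| = 5*8^8 = 83886080, |9| = 9
Step 2: The dominant term is g(z) = z^9; let h(z) = 5z^8 + 9 so f = g + h
Step 3: On |z| = 8: |g| = 134217728 and |h| <= 83886080 + 9 = 83886089
Step 4: Since 134217728 > 83886089, |h| < |g| on |z| = 8, so by Rouche f has the same number of zeros as g inside |z| < 8
Step 5: g(z) = z^9 has 9 zeros (all at the origin) inside |z| < 8. Answer = 9

9


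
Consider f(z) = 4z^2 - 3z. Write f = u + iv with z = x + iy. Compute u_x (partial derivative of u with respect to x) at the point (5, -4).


Step 1: f(z) = 4(x+iy)^2 - 3(x+iy) + 0
Step 2: u = 4(x^2 - y^2) - 3x + 0
Step 3: u_x = 8x - 3
Step 4: At (5, -4): u_x = 40 - 3 = 37

37


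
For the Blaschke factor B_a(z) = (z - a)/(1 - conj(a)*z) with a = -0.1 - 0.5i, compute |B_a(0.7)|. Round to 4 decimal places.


Step 1: Numerator z0 - a = 0.7 - (-0.1 - 0.5i) = 0.8 + 0.5i
Step 2: Denominator 1 - conj(a)*z0 = 1 - (-0.1 + 0.5i)*0.7 = 1.07 - 0.35i
Step 3: |z0 - a|^2 = 0.8^2 + 0.5^2 = 0.89; |1 - conj(a)*z0|^2 = 1.07^2 + (-0.35)^2 = 1.2674
Step 4: |B_a(0.7)| = sqrt(0.89 / 1.2674) = sqrt(0.702225)
Step 5: = 0.838

0.838


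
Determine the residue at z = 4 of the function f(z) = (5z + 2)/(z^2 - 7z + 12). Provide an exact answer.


Step 1: Q(z) = z^2 - 7z + 12 = (z - 4)(z - 3)
Step 2: Q'(z) = 2z - 7
Step 3: Q'(4) = 1, P(4) = 22
Step 4: Res = P(4)/Q'(4) = 22/1 = 22

22


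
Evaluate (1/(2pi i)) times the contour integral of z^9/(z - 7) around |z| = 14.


Step 1: f(z) = z^9, a = 7 is inside |z| = 14
Step 2: By Cauchy integral formula: (1/(2pi*i)) * integral = f(a)
Step 3: f(7) = 7^9 = 40353607

40353607


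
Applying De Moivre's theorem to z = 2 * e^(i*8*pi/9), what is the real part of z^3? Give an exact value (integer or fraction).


Step 1: By De Moivre's theorem, z^3 = 2^3 * e^(i*3*8*pi/9) = 8 * (cos(8*pi/3) + i*sin(8*pi/3))
Step 2: |z|^3 = 2^3 = 8
Step 3: Reduce the angle mod 2*pi: 8*pi/3 - 2*pi = 2*pi/3
Step 4: cos(2*pi/3) = -1/2
Step 5: Re(z^3) = 8 * (-1/2) = -4

-4


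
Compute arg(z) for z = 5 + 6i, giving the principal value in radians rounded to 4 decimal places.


Step 1: z = 5 + 6i
Step 2: arg(z) = atan2(6, 5)
Step 3: arg(z) = 0.8761

0.8761


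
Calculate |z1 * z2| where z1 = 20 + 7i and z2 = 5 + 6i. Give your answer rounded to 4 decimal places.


Step 1: |z1| = sqrt(20^2 + 7^2) = sqrt(449)
Step 2: |z2| = sqrt(5^2 + 6^2) = sqrt(61)
Step 3: |z1*z2| = |z1|*|z2| = sqrt(449) * sqrt(61) = sqrt(449 * 61) = sqrt(27389)
Step 4: = 165.4962

165.4962


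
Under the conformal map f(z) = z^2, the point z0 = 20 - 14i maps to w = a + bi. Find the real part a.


Step 1: z0 = 20 - 14i
Step 2: z0^2 = 20^2 - (-14)^2 - 560i
Step 3: real part = 400 - 196 = 204

204


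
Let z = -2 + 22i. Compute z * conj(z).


Step 1: conj(z) = -2 - 22i
Step 2: z * conj(z) = (-2)^2 + 22^2
Step 3: = 4 + 484 = 488

488


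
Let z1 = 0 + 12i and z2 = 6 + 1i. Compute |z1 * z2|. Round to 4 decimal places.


Step 1: |z1| = sqrt(0^2 + 12^2) = sqrt(144)
Step 2: |z2| = sqrt(6^2 + 1^2) = sqrt(37)
Step 3: |z1*z2| = |z1|*|z2| = sqrt(144) * sqrt(37) = sqrt(144 * 37) = sqrt(5328)
Step 4: = 72.9932

72.9932


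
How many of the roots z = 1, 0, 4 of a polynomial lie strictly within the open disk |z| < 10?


Step 1: Check each root:
  z = 1: |1| = 1 < 10
  z = 0: |0| = 0 < 10
  z = 4: |4| = 4 < 10
Step 2: Count = 3

3


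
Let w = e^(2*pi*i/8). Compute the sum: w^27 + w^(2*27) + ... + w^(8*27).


Step 1: The sum sum_{j=1}^{n} w^(k*j) equals n if n | k, else 0.
Step 2: Here n = 8, k = 27
Step 3: Does n divide k? 8 | 27 -> False
Step 4: Sum = 0

0
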